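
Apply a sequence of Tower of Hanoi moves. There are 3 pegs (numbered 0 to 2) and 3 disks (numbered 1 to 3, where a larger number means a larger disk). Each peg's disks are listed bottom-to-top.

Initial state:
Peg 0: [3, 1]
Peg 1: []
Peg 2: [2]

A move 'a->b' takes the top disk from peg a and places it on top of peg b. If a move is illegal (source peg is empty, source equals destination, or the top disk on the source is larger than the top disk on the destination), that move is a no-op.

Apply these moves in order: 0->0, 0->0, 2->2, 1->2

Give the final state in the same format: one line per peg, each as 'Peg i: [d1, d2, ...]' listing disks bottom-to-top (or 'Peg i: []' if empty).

Answer: Peg 0: [3, 1]
Peg 1: []
Peg 2: [2]

Derivation:
After move 1 (0->0):
Peg 0: [3, 1]
Peg 1: []
Peg 2: [2]

After move 2 (0->0):
Peg 0: [3, 1]
Peg 1: []
Peg 2: [2]

After move 3 (2->2):
Peg 0: [3, 1]
Peg 1: []
Peg 2: [2]

After move 4 (1->2):
Peg 0: [3, 1]
Peg 1: []
Peg 2: [2]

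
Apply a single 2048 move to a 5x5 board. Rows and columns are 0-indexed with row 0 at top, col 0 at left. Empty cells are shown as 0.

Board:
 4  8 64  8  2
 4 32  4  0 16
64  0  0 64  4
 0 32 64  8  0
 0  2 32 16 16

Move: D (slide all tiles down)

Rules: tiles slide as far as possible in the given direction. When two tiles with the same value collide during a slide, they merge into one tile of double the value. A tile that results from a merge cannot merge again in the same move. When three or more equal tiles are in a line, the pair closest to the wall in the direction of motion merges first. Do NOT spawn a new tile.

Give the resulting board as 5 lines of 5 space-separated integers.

Slide down:
col 0: [4, 4, 64, 0, 0] -> [0, 0, 0, 8, 64]
col 1: [8, 32, 0, 32, 2] -> [0, 0, 8, 64, 2]
col 2: [64, 4, 0, 64, 32] -> [0, 64, 4, 64, 32]
col 3: [8, 0, 64, 8, 16] -> [0, 8, 64, 8, 16]
col 4: [2, 16, 4, 0, 16] -> [0, 2, 16, 4, 16]

Answer:  0  0  0  0  0
 0  0 64  8  2
 0  8  4 64 16
 8 64 64  8  4
64  2 32 16 16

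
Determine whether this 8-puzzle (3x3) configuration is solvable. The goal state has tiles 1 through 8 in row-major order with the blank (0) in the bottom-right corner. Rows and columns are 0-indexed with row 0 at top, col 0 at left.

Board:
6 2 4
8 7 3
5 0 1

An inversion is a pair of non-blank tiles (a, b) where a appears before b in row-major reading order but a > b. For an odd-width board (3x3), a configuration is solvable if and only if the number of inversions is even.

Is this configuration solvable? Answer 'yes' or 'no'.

Inversions (pairs i<j in row-major order where tile[i] > tile[j] > 0): 17
17 is odd, so the puzzle is not solvable.

Answer: no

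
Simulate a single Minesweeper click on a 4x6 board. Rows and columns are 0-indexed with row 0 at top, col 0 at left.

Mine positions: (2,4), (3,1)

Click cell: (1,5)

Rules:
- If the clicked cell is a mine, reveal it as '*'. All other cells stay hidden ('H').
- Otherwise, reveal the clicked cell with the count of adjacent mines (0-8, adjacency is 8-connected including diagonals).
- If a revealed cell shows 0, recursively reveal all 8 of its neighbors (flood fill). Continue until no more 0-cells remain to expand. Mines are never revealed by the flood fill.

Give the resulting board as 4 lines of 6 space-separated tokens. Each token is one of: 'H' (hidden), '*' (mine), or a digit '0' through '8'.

H H H H H H
H H H H H 1
H H H H H H
H H H H H H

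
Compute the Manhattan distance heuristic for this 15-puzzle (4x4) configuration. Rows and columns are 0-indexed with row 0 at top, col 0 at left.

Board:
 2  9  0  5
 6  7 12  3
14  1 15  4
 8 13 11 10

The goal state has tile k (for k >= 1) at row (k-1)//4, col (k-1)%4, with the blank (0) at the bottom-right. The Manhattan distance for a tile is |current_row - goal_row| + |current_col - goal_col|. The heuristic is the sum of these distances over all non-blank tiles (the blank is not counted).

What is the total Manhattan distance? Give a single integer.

Answer: 32

Derivation:
Tile 2: (0,0)->(0,1) = 1
Tile 9: (0,1)->(2,0) = 3
Tile 5: (0,3)->(1,0) = 4
Tile 6: (1,0)->(1,1) = 1
Tile 7: (1,1)->(1,2) = 1
Tile 12: (1,2)->(2,3) = 2
Tile 3: (1,3)->(0,2) = 2
Tile 14: (2,0)->(3,1) = 2
Tile 1: (2,1)->(0,0) = 3
Tile 15: (2,2)->(3,2) = 1
Tile 4: (2,3)->(0,3) = 2
Tile 8: (3,0)->(1,3) = 5
Tile 13: (3,1)->(3,0) = 1
Tile 11: (3,2)->(2,2) = 1
Tile 10: (3,3)->(2,1) = 3
Sum: 1 + 3 + 4 + 1 + 1 + 2 + 2 + 2 + 3 + 1 + 2 + 5 + 1 + 1 + 3 = 32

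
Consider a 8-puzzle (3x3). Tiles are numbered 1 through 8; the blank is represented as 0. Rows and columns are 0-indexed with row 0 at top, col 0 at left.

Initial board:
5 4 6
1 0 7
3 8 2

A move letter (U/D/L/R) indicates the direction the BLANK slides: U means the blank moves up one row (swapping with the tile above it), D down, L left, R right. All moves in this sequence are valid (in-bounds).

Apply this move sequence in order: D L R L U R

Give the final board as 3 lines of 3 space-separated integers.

Answer: 5 4 6
8 0 7
1 3 2

Derivation:
After move 1 (D):
5 4 6
1 8 7
3 0 2

After move 2 (L):
5 4 6
1 8 7
0 3 2

After move 3 (R):
5 4 6
1 8 7
3 0 2

After move 4 (L):
5 4 6
1 8 7
0 3 2

After move 5 (U):
5 4 6
0 8 7
1 3 2

After move 6 (R):
5 4 6
8 0 7
1 3 2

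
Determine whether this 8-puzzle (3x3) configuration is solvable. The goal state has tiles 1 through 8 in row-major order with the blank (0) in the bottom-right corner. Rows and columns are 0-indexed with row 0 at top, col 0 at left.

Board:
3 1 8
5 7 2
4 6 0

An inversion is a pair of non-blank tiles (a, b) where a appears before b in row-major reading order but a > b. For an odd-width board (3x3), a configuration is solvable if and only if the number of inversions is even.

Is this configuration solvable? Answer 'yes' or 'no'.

Answer: yes

Derivation:
Inversions (pairs i<j in row-major order where tile[i] > tile[j] > 0): 12
12 is even, so the puzzle is solvable.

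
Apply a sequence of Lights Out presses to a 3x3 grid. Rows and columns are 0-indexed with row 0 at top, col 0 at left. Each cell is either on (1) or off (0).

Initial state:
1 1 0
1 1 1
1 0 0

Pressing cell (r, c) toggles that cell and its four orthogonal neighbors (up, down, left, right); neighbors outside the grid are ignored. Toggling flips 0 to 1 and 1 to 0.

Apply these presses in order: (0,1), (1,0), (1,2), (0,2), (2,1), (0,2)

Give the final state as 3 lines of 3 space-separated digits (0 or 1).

Answer: 1 0 0
0 1 0
1 1 0

Derivation:
After press 1 at (0,1):
0 0 1
1 0 1
1 0 0

After press 2 at (1,0):
1 0 1
0 1 1
0 0 0

After press 3 at (1,2):
1 0 0
0 0 0
0 0 1

After press 4 at (0,2):
1 1 1
0 0 1
0 0 1

After press 5 at (2,1):
1 1 1
0 1 1
1 1 0

After press 6 at (0,2):
1 0 0
0 1 0
1 1 0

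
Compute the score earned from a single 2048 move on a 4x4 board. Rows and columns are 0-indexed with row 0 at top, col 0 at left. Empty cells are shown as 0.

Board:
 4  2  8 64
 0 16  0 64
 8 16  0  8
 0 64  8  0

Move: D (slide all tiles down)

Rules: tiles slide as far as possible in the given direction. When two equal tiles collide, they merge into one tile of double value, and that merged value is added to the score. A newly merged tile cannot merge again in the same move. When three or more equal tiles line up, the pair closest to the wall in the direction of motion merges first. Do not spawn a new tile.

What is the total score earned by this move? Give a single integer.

Answer: 176

Derivation:
Slide down:
col 0: [4, 0, 8, 0] -> [0, 0, 4, 8]  score +0 (running 0)
col 1: [2, 16, 16, 64] -> [0, 2, 32, 64]  score +32 (running 32)
col 2: [8, 0, 0, 8] -> [0, 0, 0, 16]  score +16 (running 48)
col 3: [64, 64, 8, 0] -> [0, 0, 128, 8]  score +128 (running 176)
Board after move:
  0   0   0   0
  0   2   0   0
  4  32   0 128
  8  64  16   8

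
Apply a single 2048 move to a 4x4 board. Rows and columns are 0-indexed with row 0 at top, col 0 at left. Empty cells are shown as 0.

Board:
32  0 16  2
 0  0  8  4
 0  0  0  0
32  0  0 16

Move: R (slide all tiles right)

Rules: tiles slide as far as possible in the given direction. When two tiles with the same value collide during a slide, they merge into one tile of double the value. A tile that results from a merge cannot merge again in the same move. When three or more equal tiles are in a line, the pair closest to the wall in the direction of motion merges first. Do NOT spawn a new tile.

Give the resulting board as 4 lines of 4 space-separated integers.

Answer:  0 32 16  2
 0  0  8  4
 0  0  0  0
 0  0 32 16

Derivation:
Slide right:
row 0: [32, 0, 16, 2] -> [0, 32, 16, 2]
row 1: [0, 0, 8, 4] -> [0, 0, 8, 4]
row 2: [0, 0, 0, 0] -> [0, 0, 0, 0]
row 3: [32, 0, 0, 16] -> [0, 0, 32, 16]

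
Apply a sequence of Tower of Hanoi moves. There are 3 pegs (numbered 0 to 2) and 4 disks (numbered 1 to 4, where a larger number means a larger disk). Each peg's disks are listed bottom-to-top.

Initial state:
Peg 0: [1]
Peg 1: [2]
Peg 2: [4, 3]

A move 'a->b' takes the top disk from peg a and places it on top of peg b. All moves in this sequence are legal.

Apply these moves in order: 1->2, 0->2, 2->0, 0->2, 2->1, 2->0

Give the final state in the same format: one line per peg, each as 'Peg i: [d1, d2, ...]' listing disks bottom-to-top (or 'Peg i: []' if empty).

Answer: Peg 0: [2]
Peg 1: [1]
Peg 2: [4, 3]

Derivation:
After move 1 (1->2):
Peg 0: [1]
Peg 1: []
Peg 2: [4, 3, 2]

After move 2 (0->2):
Peg 0: []
Peg 1: []
Peg 2: [4, 3, 2, 1]

After move 3 (2->0):
Peg 0: [1]
Peg 1: []
Peg 2: [4, 3, 2]

After move 4 (0->2):
Peg 0: []
Peg 1: []
Peg 2: [4, 3, 2, 1]

After move 5 (2->1):
Peg 0: []
Peg 1: [1]
Peg 2: [4, 3, 2]

After move 6 (2->0):
Peg 0: [2]
Peg 1: [1]
Peg 2: [4, 3]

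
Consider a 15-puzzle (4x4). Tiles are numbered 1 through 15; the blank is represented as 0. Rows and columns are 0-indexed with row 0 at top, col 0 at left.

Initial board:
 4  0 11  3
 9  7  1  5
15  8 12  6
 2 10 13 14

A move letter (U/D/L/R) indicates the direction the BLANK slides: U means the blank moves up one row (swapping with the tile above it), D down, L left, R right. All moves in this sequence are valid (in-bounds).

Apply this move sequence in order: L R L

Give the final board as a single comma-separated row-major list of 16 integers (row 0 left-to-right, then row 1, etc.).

After move 1 (L):
 0  4 11  3
 9  7  1  5
15  8 12  6
 2 10 13 14

After move 2 (R):
 4  0 11  3
 9  7  1  5
15  8 12  6
 2 10 13 14

After move 3 (L):
 0  4 11  3
 9  7  1  5
15  8 12  6
 2 10 13 14

Answer: 0, 4, 11, 3, 9, 7, 1, 5, 15, 8, 12, 6, 2, 10, 13, 14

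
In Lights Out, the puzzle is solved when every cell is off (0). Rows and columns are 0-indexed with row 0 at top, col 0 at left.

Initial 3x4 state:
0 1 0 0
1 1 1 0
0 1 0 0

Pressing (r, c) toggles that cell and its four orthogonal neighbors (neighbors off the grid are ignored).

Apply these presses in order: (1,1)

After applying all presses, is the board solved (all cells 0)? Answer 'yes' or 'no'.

Answer: yes

Derivation:
After press 1 at (1,1):
0 0 0 0
0 0 0 0
0 0 0 0

Lights still on: 0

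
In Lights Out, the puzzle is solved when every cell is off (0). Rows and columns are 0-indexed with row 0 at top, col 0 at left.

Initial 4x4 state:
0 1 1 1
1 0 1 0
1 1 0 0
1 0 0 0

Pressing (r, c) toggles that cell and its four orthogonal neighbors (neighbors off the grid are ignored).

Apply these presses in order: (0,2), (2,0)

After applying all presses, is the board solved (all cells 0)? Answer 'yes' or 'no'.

After press 1 at (0,2):
0 0 0 0
1 0 0 0
1 1 0 0
1 0 0 0

After press 2 at (2,0):
0 0 0 0
0 0 0 0
0 0 0 0
0 0 0 0

Lights still on: 0

Answer: yes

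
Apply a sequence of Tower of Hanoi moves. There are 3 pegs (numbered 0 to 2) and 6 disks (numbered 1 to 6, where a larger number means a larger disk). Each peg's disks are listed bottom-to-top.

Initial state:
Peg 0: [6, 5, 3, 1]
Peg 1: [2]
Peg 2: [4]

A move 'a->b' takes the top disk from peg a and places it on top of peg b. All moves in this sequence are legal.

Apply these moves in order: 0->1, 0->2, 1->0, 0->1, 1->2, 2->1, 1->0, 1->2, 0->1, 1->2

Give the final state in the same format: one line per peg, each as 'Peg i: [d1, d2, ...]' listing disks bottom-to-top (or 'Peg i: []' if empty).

Answer: Peg 0: [6, 5]
Peg 1: []
Peg 2: [4, 3, 2, 1]

Derivation:
After move 1 (0->1):
Peg 0: [6, 5, 3]
Peg 1: [2, 1]
Peg 2: [4]

After move 2 (0->2):
Peg 0: [6, 5]
Peg 1: [2, 1]
Peg 2: [4, 3]

After move 3 (1->0):
Peg 0: [6, 5, 1]
Peg 1: [2]
Peg 2: [4, 3]

After move 4 (0->1):
Peg 0: [6, 5]
Peg 1: [2, 1]
Peg 2: [4, 3]

After move 5 (1->2):
Peg 0: [6, 5]
Peg 1: [2]
Peg 2: [4, 3, 1]

After move 6 (2->1):
Peg 0: [6, 5]
Peg 1: [2, 1]
Peg 2: [4, 3]

After move 7 (1->0):
Peg 0: [6, 5, 1]
Peg 1: [2]
Peg 2: [4, 3]

After move 8 (1->2):
Peg 0: [6, 5, 1]
Peg 1: []
Peg 2: [4, 3, 2]

After move 9 (0->1):
Peg 0: [6, 5]
Peg 1: [1]
Peg 2: [4, 3, 2]

After move 10 (1->2):
Peg 0: [6, 5]
Peg 1: []
Peg 2: [4, 3, 2, 1]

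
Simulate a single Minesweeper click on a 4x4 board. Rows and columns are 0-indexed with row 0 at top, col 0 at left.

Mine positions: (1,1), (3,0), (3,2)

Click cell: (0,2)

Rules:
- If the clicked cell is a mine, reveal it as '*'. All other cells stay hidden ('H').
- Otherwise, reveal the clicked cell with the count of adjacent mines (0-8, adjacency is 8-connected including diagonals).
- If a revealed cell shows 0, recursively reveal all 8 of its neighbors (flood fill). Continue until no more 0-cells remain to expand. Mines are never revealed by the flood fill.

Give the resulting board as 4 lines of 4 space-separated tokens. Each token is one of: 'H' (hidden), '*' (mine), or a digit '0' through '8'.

H H 1 H
H H H H
H H H H
H H H H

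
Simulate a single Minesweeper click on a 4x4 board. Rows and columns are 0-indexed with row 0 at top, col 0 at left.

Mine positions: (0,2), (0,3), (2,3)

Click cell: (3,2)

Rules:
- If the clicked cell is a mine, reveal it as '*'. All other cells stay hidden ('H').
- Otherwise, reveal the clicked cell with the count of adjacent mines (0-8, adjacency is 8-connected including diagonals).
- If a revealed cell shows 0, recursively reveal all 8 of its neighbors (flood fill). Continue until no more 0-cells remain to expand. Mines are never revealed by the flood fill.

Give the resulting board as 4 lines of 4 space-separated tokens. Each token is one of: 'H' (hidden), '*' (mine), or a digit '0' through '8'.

H H H H
H H H H
H H H H
H H 1 H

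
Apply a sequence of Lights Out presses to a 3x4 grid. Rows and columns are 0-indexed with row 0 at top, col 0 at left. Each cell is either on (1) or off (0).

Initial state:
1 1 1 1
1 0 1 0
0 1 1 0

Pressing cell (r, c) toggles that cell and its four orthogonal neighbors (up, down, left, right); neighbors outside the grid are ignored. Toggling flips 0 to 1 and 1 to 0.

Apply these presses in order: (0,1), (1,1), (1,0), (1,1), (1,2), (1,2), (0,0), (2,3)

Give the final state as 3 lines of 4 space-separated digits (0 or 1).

Answer: 0 1 0 1
1 0 1 1
1 1 0 1

Derivation:
After press 1 at (0,1):
0 0 0 1
1 1 1 0
0 1 1 0

After press 2 at (1,1):
0 1 0 1
0 0 0 0
0 0 1 0

After press 3 at (1,0):
1 1 0 1
1 1 0 0
1 0 1 0

After press 4 at (1,1):
1 0 0 1
0 0 1 0
1 1 1 0

After press 5 at (1,2):
1 0 1 1
0 1 0 1
1 1 0 0

After press 6 at (1,2):
1 0 0 1
0 0 1 0
1 1 1 0

After press 7 at (0,0):
0 1 0 1
1 0 1 0
1 1 1 0

After press 8 at (2,3):
0 1 0 1
1 0 1 1
1 1 0 1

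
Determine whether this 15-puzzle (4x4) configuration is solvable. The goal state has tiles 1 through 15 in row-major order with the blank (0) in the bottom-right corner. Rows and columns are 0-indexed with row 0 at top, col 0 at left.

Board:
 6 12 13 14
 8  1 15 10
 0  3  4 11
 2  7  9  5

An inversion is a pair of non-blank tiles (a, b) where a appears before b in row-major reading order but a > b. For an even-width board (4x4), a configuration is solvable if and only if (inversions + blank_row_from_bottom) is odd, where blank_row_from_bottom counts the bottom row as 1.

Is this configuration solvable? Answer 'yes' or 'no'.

Inversions: 63
Blank is in row 2 (0-indexed from top), which is row 2 counting from the bottom (bottom = 1).
63 + 2 = 65, which is odd, so the puzzle is solvable.

Answer: yes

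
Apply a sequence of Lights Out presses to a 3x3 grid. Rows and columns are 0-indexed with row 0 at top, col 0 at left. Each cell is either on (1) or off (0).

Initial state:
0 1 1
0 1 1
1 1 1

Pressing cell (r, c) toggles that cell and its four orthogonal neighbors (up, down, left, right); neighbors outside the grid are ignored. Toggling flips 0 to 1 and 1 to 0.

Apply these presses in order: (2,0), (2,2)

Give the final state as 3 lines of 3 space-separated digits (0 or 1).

After press 1 at (2,0):
0 1 1
1 1 1
0 0 1

After press 2 at (2,2):
0 1 1
1 1 0
0 1 0

Answer: 0 1 1
1 1 0
0 1 0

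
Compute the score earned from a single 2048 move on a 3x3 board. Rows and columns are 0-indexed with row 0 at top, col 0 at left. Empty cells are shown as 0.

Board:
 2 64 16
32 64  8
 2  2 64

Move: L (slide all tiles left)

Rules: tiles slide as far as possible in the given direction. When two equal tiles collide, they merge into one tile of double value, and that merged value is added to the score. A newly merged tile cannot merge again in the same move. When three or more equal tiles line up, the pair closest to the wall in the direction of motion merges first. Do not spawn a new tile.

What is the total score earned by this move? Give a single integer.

Slide left:
row 0: [2, 64, 16] -> [2, 64, 16]  score +0 (running 0)
row 1: [32, 64, 8] -> [32, 64, 8]  score +0 (running 0)
row 2: [2, 2, 64] -> [4, 64, 0]  score +4 (running 4)
Board after move:
 2 64 16
32 64  8
 4 64  0

Answer: 4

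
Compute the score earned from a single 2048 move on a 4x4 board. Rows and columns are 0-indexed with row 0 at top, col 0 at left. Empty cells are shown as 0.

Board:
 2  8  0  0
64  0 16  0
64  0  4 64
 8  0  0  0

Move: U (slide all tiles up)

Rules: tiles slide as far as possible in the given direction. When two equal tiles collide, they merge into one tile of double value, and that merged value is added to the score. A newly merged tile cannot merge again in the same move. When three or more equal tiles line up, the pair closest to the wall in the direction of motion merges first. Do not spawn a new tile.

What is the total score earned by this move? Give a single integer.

Answer: 128

Derivation:
Slide up:
col 0: [2, 64, 64, 8] -> [2, 128, 8, 0]  score +128 (running 128)
col 1: [8, 0, 0, 0] -> [8, 0, 0, 0]  score +0 (running 128)
col 2: [0, 16, 4, 0] -> [16, 4, 0, 0]  score +0 (running 128)
col 3: [0, 0, 64, 0] -> [64, 0, 0, 0]  score +0 (running 128)
Board after move:
  2   8  16  64
128   0   4   0
  8   0   0   0
  0   0   0   0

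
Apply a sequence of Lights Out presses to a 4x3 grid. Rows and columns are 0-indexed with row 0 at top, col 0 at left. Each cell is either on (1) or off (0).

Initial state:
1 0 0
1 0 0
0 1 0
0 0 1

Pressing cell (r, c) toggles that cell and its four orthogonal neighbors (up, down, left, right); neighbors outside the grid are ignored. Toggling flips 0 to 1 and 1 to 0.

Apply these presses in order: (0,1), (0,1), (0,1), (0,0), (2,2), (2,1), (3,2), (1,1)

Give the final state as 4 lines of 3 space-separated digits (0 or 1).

After press 1 at (0,1):
0 1 1
1 1 0
0 1 0
0 0 1

After press 2 at (0,1):
1 0 0
1 0 0
0 1 0
0 0 1

After press 3 at (0,1):
0 1 1
1 1 0
0 1 0
0 0 1

After press 4 at (0,0):
1 0 1
0 1 0
0 1 0
0 0 1

After press 5 at (2,2):
1 0 1
0 1 1
0 0 1
0 0 0

After press 6 at (2,1):
1 0 1
0 0 1
1 1 0
0 1 0

After press 7 at (3,2):
1 0 1
0 0 1
1 1 1
0 0 1

After press 8 at (1,1):
1 1 1
1 1 0
1 0 1
0 0 1

Answer: 1 1 1
1 1 0
1 0 1
0 0 1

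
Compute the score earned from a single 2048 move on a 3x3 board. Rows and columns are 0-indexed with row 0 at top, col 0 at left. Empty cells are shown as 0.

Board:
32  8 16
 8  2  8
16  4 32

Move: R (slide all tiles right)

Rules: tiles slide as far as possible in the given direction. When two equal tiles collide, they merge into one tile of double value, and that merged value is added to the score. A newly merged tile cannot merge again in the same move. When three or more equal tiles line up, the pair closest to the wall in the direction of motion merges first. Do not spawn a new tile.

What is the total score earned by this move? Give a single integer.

Answer: 0

Derivation:
Slide right:
row 0: [32, 8, 16] -> [32, 8, 16]  score +0 (running 0)
row 1: [8, 2, 8] -> [8, 2, 8]  score +0 (running 0)
row 2: [16, 4, 32] -> [16, 4, 32]  score +0 (running 0)
Board after move:
32  8 16
 8  2  8
16  4 32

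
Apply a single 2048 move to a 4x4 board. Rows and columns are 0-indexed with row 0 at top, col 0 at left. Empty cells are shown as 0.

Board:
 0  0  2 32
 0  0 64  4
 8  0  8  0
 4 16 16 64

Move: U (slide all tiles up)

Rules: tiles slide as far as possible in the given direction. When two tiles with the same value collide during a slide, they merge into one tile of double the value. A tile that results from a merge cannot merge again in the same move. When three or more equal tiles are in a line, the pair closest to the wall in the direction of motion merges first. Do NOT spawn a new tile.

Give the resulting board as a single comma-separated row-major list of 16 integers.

Answer: 8, 16, 2, 32, 4, 0, 64, 4, 0, 0, 8, 64, 0, 0, 16, 0

Derivation:
Slide up:
col 0: [0, 0, 8, 4] -> [8, 4, 0, 0]
col 1: [0, 0, 0, 16] -> [16, 0, 0, 0]
col 2: [2, 64, 8, 16] -> [2, 64, 8, 16]
col 3: [32, 4, 0, 64] -> [32, 4, 64, 0]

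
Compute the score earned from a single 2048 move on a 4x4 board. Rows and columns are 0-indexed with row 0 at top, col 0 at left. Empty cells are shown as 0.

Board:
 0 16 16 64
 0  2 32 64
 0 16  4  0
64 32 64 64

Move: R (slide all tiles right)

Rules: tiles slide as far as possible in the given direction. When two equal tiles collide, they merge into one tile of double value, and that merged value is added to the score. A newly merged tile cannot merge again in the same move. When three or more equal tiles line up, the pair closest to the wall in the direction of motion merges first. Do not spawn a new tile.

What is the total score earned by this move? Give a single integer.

Answer: 160

Derivation:
Slide right:
row 0: [0, 16, 16, 64] -> [0, 0, 32, 64]  score +32 (running 32)
row 1: [0, 2, 32, 64] -> [0, 2, 32, 64]  score +0 (running 32)
row 2: [0, 16, 4, 0] -> [0, 0, 16, 4]  score +0 (running 32)
row 3: [64, 32, 64, 64] -> [0, 64, 32, 128]  score +128 (running 160)
Board after move:
  0   0  32  64
  0   2  32  64
  0   0  16   4
  0  64  32 128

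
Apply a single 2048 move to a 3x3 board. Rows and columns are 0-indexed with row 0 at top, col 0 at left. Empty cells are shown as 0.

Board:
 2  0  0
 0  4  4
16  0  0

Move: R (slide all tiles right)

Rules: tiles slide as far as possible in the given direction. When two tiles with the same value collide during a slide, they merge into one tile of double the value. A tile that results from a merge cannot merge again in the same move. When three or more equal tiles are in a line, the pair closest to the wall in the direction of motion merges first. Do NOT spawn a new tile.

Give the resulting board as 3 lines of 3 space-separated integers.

Slide right:
row 0: [2, 0, 0] -> [0, 0, 2]
row 1: [0, 4, 4] -> [0, 0, 8]
row 2: [16, 0, 0] -> [0, 0, 16]

Answer:  0  0  2
 0  0  8
 0  0 16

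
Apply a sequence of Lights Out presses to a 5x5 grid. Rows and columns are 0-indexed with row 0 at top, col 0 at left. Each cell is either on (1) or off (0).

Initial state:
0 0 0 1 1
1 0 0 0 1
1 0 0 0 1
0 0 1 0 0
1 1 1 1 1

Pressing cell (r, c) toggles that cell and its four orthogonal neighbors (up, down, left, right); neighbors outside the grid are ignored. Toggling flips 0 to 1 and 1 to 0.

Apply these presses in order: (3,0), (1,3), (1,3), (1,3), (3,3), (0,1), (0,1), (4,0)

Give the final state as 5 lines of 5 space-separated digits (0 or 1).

Answer: 0 0 0 0 1
1 0 1 1 0
0 0 0 0 1
0 1 0 1 1
1 0 1 0 1

Derivation:
After press 1 at (3,0):
0 0 0 1 1
1 0 0 0 1
0 0 0 0 1
1 1 1 0 0
0 1 1 1 1

After press 2 at (1,3):
0 0 0 0 1
1 0 1 1 0
0 0 0 1 1
1 1 1 0 0
0 1 1 1 1

After press 3 at (1,3):
0 0 0 1 1
1 0 0 0 1
0 0 0 0 1
1 1 1 0 0
0 1 1 1 1

After press 4 at (1,3):
0 0 0 0 1
1 0 1 1 0
0 0 0 1 1
1 1 1 0 0
0 1 1 1 1

After press 5 at (3,3):
0 0 0 0 1
1 0 1 1 0
0 0 0 0 1
1 1 0 1 1
0 1 1 0 1

After press 6 at (0,1):
1 1 1 0 1
1 1 1 1 0
0 0 0 0 1
1 1 0 1 1
0 1 1 0 1

After press 7 at (0,1):
0 0 0 0 1
1 0 1 1 0
0 0 0 0 1
1 1 0 1 1
0 1 1 0 1

After press 8 at (4,0):
0 0 0 0 1
1 0 1 1 0
0 0 0 0 1
0 1 0 1 1
1 0 1 0 1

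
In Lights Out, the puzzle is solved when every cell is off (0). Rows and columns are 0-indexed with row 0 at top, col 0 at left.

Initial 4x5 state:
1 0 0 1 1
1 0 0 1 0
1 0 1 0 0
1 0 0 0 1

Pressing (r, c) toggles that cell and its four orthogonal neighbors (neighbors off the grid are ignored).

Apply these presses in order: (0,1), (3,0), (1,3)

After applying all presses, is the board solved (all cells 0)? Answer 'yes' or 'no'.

After press 1 at (0,1):
0 1 1 1 1
1 1 0 1 0
1 0 1 0 0
1 0 0 0 1

After press 2 at (3,0):
0 1 1 1 1
1 1 0 1 0
0 0 1 0 0
0 1 0 0 1

After press 3 at (1,3):
0 1 1 0 1
1 1 1 0 1
0 0 1 1 0
0 1 0 0 1

Lights still on: 11

Answer: no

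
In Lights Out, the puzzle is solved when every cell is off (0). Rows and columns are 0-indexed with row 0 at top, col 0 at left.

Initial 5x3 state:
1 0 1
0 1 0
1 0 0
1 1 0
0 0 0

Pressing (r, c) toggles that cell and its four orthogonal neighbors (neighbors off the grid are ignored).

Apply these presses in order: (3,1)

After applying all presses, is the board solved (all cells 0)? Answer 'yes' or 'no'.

After press 1 at (3,1):
1 0 1
0 1 0
1 1 0
0 0 1
0 1 0

Lights still on: 7

Answer: no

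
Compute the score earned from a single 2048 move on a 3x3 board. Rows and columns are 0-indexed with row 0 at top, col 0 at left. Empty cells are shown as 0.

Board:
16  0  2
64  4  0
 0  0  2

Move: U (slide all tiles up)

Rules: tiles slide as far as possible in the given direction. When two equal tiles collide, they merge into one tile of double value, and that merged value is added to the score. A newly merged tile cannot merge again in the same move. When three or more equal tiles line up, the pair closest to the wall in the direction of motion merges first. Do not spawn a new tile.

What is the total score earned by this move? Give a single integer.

Slide up:
col 0: [16, 64, 0] -> [16, 64, 0]  score +0 (running 0)
col 1: [0, 4, 0] -> [4, 0, 0]  score +0 (running 0)
col 2: [2, 0, 2] -> [4, 0, 0]  score +4 (running 4)
Board after move:
16  4  4
64  0  0
 0  0  0

Answer: 4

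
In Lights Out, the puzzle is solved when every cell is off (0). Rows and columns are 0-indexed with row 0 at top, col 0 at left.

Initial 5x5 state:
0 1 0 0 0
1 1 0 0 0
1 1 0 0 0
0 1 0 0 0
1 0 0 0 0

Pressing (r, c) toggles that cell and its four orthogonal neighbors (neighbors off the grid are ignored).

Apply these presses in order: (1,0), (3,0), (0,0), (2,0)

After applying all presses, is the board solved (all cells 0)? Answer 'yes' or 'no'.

Answer: yes

Derivation:
After press 1 at (1,0):
1 1 0 0 0
0 0 0 0 0
0 1 0 0 0
0 1 0 0 0
1 0 0 0 0

After press 2 at (3,0):
1 1 0 0 0
0 0 0 0 0
1 1 0 0 0
1 0 0 0 0
0 0 0 0 0

After press 3 at (0,0):
0 0 0 0 0
1 0 0 0 0
1 1 0 0 0
1 0 0 0 0
0 0 0 0 0

After press 4 at (2,0):
0 0 0 0 0
0 0 0 0 0
0 0 0 0 0
0 0 0 0 0
0 0 0 0 0

Lights still on: 0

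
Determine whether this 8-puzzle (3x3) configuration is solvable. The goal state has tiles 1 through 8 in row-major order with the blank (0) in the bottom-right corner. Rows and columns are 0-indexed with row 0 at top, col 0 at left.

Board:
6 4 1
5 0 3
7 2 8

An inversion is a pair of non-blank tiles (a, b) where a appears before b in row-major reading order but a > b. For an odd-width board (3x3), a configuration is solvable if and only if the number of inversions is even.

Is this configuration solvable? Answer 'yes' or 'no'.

Answer: yes

Derivation:
Inversions (pairs i<j in row-major order where tile[i] > tile[j] > 0): 12
12 is even, so the puzzle is solvable.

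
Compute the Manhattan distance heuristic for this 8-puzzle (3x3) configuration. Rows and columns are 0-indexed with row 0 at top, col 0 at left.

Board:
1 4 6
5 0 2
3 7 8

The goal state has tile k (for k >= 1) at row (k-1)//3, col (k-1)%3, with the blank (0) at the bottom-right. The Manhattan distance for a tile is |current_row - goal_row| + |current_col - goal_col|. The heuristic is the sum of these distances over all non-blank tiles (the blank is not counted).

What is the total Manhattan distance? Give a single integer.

Answer: 12

Derivation:
Tile 1: (0,0)->(0,0) = 0
Tile 4: (0,1)->(1,0) = 2
Tile 6: (0,2)->(1,2) = 1
Tile 5: (1,0)->(1,1) = 1
Tile 2: (1,2)->(0,1) = 2
Tile 3: (2,0)->(0,2) = 4
Tile 7: (2,1)->(2,0) = 1
Tile 8: (2,2)->(2,1) = 1
Sum: 0 + 2 + 1 + 1 + 2 + 4 + 1 + 1 = 12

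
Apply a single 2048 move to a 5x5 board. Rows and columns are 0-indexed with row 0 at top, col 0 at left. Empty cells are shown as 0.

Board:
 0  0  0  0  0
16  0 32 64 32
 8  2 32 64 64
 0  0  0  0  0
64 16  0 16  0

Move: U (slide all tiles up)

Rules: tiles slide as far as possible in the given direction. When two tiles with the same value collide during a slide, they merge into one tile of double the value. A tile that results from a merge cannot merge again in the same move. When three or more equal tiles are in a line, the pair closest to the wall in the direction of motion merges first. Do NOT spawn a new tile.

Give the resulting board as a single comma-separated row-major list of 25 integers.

Slide up:
col 0: [0, 16, 8, 0, 64] -> [16, 8, 64, 0, 0]
col 1: [0, 0, 2, 0, 16] -> [2, 16, 0, 0, 0]
col 2: [0, 32, 32, 0, 0] -> [64, 0, 0, 0, 0]
col 3: [0, 64, 64, 0, 16] -> [128, 16, 0, 0, 0]
col 4: [0, 32, 64, 0, 0] -> [32, 64, 0, 0, 0]

Answer: 16, 2, 64, 128, 32, 8, 16, 0, 16, 64, 64, 0, 0, 0, 0, 0, 0, 0, 0, 0, 0, 0, 0, 0, 0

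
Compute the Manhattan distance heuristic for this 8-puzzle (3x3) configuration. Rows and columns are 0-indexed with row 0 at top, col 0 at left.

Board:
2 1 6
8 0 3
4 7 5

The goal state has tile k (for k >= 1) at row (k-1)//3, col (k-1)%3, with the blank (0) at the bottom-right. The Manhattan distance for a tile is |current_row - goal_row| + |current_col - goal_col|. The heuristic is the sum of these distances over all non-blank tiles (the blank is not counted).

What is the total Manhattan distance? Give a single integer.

Answer: 10

Derivation:
Tile 2: (0,0)->(0,1) = 1
Tile 1: (0,1)->(0,0) = 1
Tile 6: (0,2)->(1,2) = 1
Tile 8: (1,0)->(2,1) = 2
Tile 3: (1,2)->(0,2) = 1
Tile 4: (2,0)->(1,0) = 1
Tile 7: (2,1)->(2,0) = 1
Tile 5: (2,2)->(1,1) = 2
Sum: 1 + 1 + 1 + 2 + 1 + 1 + 1 + 2 = 10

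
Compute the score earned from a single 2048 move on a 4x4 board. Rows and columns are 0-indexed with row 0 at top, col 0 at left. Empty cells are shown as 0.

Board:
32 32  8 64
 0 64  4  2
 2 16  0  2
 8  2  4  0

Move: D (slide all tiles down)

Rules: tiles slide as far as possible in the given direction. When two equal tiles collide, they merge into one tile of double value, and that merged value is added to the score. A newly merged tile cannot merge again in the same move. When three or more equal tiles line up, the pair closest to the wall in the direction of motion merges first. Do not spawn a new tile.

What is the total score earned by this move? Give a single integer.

Slide down:
col 0: [32, 0, 2, 8] -> [0, 32, 2, 8]  score +0 (running 0)
col 1: [32, 64, 16, 2] -> [32, 64, 16, 2]  score +0 (running 0)
col 2: [8, 4, 0, 4] -> [0, 0, 8, 8]  score +8 (running 8)
col 3: [64, 2, 2, 0] -> [0, 0, 64, 4]  score +4 (running 12)
Board after move:
 0 32  0  0
32 64  0  0
 2 16  8 64
 8  2  8  4

Answer: 12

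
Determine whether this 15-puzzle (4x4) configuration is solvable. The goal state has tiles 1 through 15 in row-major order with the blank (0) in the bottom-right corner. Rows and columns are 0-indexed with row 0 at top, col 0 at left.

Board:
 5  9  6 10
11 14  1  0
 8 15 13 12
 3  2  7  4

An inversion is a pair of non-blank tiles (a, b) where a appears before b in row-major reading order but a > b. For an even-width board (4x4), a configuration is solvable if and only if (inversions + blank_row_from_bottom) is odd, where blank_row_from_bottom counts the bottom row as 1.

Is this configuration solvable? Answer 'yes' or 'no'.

Inversions: 56
Blank is in row 1 (0-indexed from top), which is row 3 counting from the bottom (bottom = 1).
56 + 3 = 59, which is odd, so the puzzle is solvable.

Answer: yes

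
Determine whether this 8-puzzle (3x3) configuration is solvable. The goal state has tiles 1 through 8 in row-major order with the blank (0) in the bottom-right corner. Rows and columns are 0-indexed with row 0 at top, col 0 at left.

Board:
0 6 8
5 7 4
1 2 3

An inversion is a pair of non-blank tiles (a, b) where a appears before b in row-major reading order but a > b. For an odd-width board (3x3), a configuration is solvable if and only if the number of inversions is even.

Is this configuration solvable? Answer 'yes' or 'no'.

Answer: yes

Derivation:
Inversions (pairs i<j in row-major order where tile[i] > tile[j] > 0): 22
22 is even, so the puzzle is solvable.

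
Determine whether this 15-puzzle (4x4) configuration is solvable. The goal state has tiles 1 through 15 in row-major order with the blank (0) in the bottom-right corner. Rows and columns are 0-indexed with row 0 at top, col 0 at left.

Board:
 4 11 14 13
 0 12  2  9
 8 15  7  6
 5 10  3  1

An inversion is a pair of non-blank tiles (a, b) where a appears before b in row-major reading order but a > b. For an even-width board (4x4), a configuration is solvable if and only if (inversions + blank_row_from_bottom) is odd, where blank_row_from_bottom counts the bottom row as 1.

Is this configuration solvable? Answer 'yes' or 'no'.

Answer: yes

Derivation:
Inversions: 72
Blank is in row 1 (0-indexed from top), which is row 3 counting from the bottom (bottom = 1).
72 + 3 = 75, which is odd, so the puzzle is solvable.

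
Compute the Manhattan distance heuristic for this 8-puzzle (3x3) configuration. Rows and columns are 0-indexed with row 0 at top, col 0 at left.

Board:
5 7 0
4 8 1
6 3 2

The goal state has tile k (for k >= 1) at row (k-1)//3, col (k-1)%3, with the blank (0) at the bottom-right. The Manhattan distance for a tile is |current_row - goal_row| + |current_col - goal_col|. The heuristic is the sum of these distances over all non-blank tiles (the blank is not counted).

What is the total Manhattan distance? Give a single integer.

Tile 5: at (0,0), goal (1,1), distance |0-1|+|0-1| = 2
Tile 7: at (0,1), goal (2,0), distance |0-2|+|1-0| = 3
Tile 4: at (1,0), goal (1,0), distance |1-1|+|0-0| = 0
Tile 8: at (1,1), goal (2,1), distance |1-2|+|1-1| = 1
Tile 1: at (1,2), goal (0,0), distance |1-0|+|2-0| = 3
Tile 6: at (2,0), goal (1,2), distance |2-1|+|0-2| = 3
Tile 3: at (2,1), goal (0,2), distance |2-0|+|1-2| = 3
Tile 2: at (2,2), goal (0,1), distance |2-0|+|2-1| = 3
Sum: 2 + 3 + 0 + 1 + 3 + 3 + 3 + 3 = 18

Answer: 18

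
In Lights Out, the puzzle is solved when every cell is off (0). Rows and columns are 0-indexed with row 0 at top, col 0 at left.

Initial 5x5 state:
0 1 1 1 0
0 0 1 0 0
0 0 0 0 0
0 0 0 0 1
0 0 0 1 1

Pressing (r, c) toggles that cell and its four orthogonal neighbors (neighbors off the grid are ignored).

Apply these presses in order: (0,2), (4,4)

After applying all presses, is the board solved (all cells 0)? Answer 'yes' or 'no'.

After press 1 at (0,2):
0 0 0 0 0
0 0 0 0 0
0 0 0 0 0
0 0 0 0 1
0 0 0 1 1

After press 2 at (4,4):
0 0 0 0 0
0 0 0 0 0
0 0 0 0 0
0 0 0 0 0
0 0 0 0 0

Lights still on: 0

Answer: yes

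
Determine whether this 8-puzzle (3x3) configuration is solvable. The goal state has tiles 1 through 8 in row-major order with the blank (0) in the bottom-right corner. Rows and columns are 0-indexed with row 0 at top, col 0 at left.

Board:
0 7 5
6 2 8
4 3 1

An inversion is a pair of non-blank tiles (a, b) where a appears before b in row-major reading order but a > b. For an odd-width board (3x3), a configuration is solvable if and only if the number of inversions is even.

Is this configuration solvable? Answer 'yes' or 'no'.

Answer: no

Derivation:
Inversions (pairs i<j in row-major order where tile[i] > tile[j] > 0): 21
21 is odd, so the puzzle is not solvable.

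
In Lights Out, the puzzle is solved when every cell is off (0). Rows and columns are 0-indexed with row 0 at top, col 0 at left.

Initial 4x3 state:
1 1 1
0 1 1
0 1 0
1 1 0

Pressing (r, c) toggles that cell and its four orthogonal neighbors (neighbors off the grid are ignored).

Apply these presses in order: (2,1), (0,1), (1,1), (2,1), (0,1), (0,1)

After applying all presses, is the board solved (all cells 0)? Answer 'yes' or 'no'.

Answer: no

Derivation:
After press 1 at (2,1):
1 1 1
0 0 1
1 0 1
1 0 0

After press 2 at (0,1):
0 0 0
0 1 1
1 0 1
1 0 0

After press 3 at (1,1):
0 1 0
1 0 0
1 1 1
1 0 0

After press 4 at (2,1):
0 1 0
1 1 0
0 0 0
1 1 0

After press 5 at (0,1):
1 0 1
1 0 0
0 0 0
1 1 0

After press 6 at (0,1):
0 1 0
1 1 0
0 0 0
1 1 0

Lights still on: 5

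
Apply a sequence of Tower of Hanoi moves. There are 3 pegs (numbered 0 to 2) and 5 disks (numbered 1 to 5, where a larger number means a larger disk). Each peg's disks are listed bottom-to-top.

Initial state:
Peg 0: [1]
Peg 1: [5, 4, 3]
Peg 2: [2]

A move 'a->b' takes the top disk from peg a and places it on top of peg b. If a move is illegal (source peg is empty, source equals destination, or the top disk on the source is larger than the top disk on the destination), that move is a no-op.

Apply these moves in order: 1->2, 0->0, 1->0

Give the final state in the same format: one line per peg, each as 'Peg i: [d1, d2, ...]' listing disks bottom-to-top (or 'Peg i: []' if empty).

After move 1 (1->2):
Peg 0: [1]
Peg 1: [5, 4, 3]
Peg 2: [2]

After move 2 (0->0):
Peg 0: [1]
Peg 1: [5, 4, 3]
Peg 2: [2]

After move 3 (1->0):
Peg 0: [1]
Peg 1: [5, 4, 3]
Peg 2: [2]

Answer: Peg 0: [1]
Peg 1: [5, 4, 3]
Peg 2: [2]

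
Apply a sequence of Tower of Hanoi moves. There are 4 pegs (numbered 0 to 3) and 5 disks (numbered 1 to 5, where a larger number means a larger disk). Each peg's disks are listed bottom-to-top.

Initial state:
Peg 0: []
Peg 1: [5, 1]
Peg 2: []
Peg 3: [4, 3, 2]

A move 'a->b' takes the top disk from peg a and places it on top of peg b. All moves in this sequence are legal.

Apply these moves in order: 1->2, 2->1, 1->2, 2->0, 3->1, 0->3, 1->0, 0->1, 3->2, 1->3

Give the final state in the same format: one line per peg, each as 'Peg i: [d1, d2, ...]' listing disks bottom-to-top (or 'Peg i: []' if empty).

After move 1 (1->2):
Peg 0: []
Peg 1: [5]
Peg 2: [1]
Peg 3: [4, 3, 2]

After move 2 (2->1):
Peg 0: []
Peg 1: [5, 1]
Peg 2: []
Peg 3: [4, 3, 2]

After move 3 (1->2):
Peg 0: []
Peg 1: [5]
Peg 2: [1]
Peg 3: [4, 3, 2]

After move 4 (2->0):
Peg 0: [1]
Peg 1: [5]
Peg 2: []
Peg 3: [4, 3, 2]

After move 5 (3->1):
Peg 0: [1]
Peg 1: [5, 2]
Peg 2: []
Peg 3: [4, 3]

After move 6 (0->3):
Peg 0: []
Peg 1: [5, 2]
Peg 2: []
Peg 3: [4, 3, 1]

After move 7 (1->0):
Peg 0: [2]
Peg 1: [5]
Peg 2: []
Peg 3: [4, 3, 1]

After move 8 (0->1):
Peg 0: []
Peg 1: [5, 2]
Peg 2: []
Peg 3: [4, 3, 1]

After move 9 (3->2):
Peg 0: []
Peg 1: [5, 2]
Peg 2: [1]
Peg 3: [4, 3]

After move 10 (1->3):
Peg 0: []
Peg 1: [5]
Peg 2: [1]
Peg 3: [4, 3, 2]

Answer: Peg 0: []
Peg 1: [5]
Peg 2: [1]
Peg 3: [4, 3, 2]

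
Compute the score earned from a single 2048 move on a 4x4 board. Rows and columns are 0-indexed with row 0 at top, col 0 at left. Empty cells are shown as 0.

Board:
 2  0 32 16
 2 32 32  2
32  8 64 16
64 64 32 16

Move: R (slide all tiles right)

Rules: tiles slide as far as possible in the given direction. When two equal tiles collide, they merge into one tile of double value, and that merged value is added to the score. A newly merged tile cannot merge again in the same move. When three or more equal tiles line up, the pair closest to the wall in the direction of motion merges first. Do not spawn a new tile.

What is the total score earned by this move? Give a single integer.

Answer: 192

Derivation:
Slide right:
row 0: [2, 0, 32, 16] -> [0, 2, 32, 16]  score +0 (running 0)
row 1: [2, 32, 32, 2] -> [0, 2, 64, 2]  score +64 (running 64)
row 2: [32, 8, 64, 16] -> [32, 8, 64, 16]  score +0 (running 64)
row 3: [64, 64, 32, 16] -> [0, 128, 32, 16]  score +128 (running 192)
Board after move:
  0   2  32  16
  0   2  64   2
 32   8  64  16
  0 128  32  16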